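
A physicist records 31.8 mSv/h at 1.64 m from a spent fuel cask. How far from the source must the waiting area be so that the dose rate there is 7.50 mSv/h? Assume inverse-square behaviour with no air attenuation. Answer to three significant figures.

3.38 m

Applying the 1/r² law, d₂ = d₁·√(I₁/I₂).
I₁/I₂ = 31.8/7.50 = 4.240, so d₂ = 1.64 × √4.240 = 3.377 m.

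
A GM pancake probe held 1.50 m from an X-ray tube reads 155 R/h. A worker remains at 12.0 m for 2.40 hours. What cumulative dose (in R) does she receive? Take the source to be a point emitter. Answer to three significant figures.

5.81 R

By the inverse-square law, rate at 12.0 m:
(1.50/12.0)² = 0.01562, so 155 × 0.01562 = 2.421 R/h.
Dose = rate × time = 2.421 R/h × 2.400 h = 5.810 R.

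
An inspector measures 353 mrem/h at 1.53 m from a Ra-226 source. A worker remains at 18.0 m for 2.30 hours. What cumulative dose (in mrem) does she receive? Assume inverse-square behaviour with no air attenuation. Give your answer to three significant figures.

Intensity scales as (d₁/d₂)², so rate at 18.0 m:
(1.53/18.0)² = 0.007225, so 353 × 0.007225 = 2.550 mrem/h.
Dose = rate × time = 2.550 mrem/h × 2.300 h = 5.865 mrem.

5.87 mrem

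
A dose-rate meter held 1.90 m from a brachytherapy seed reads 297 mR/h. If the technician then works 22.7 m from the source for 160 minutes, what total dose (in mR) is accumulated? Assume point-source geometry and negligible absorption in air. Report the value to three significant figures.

5.55 mR

Using I₁d₁² = I₂d₂², rate at 22.7 m:
(1.90/22.7)² = 0.007006, so 297 × 0.007006 = 2.081 mR/h.
Dose = rate × time = 2.081 mR/h × 2.667 h = 5.550 mR.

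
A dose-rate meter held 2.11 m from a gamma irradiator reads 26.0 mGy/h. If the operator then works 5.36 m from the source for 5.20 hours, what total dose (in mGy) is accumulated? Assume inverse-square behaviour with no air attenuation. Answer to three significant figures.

21.0 mGy

Intensity scales as (d₁/d₂)², so rate at 5.36 m:
26.0 × (2.11/5.36)² = 26.0 × 0.1550 = 4.030 mGy/h.
Dose = rate × time = 4.030 mGy/h × 5.200 h = 20.96 mGy.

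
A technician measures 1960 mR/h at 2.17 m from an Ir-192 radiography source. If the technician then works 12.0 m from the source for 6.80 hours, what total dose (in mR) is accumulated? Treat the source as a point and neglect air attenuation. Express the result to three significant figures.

436 mR

Since intensity falls as 1/r², rate at 12.0 m:
1960 × (2.17/12.0)² = 1960 × 0.03270 = 64.09 mR/h.
Dose = rate × time = 64.09 mR/h × 6.800 h = 435.8 mR.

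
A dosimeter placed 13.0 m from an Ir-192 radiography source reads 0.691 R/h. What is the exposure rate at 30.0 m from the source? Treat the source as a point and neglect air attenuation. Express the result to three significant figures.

By the inverse-square law, scaling from 13.0 m to 30.0 m:
0.691 × (13.0/30.0)² = 0.691 × 0.1878 = 0.1298 R/h.

0.130 R/h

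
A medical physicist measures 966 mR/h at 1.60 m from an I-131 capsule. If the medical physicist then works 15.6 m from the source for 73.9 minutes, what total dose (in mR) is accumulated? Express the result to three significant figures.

12.5 mR

Since intensity falls as 1/r², rate at 15.6 m:
966 × (1.60/15.6)² = 966 × 0.01052 = 10.16 mR/h.
Dose = rate × time = 10.16 mR/h × 1.232 h = 12.52 mR.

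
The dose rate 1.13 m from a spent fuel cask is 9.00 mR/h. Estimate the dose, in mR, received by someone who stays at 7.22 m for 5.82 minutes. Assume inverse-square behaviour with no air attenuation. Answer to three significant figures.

0.0214 mR

Applying the 1/r² law, rate at 7.22 m:
9.00 × (1.13/7.22)² = 9.00 × 0.02450 = 0.2205 mR/h.
Dose = rate × time = 0.2205 mR/h × 0.09700 h = 0.02139 mR.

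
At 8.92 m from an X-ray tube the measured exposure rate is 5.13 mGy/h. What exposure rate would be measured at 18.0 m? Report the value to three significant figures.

Using I₁d₁² = I₂d₂², scaling from 8.92 m to 18.0 m:
5.13 × (8.92/18.0)² = 5.13 × 0.2456 = 1.260 mGy/h.

1.26 mGy/h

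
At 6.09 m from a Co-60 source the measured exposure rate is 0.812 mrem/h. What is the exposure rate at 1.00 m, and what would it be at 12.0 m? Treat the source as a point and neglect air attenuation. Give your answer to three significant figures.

30.1 mrem/h; 0.209 mrem/h

Using I₁d₁² = I₂d₂²,
At 1.00 m: (6.09/1.00)² = 37.09, so 0.812 × 37.09 = 30.12 mrem/h
At 12.0 m: (1.00/12.0)² = 0.006944, so 30.12 × 0.006944 = 0.2092 mrem/h.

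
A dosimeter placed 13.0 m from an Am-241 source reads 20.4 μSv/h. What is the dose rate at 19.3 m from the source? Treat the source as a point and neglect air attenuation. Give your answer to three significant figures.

Using I₁d₁² = I₂d₂², scaling from 13.0 m to 19.3 m:
20.4 × (13.0/19.3)² = 20.4 × 0.4537 = 9.255 μSv/h.

9.26 μSv/h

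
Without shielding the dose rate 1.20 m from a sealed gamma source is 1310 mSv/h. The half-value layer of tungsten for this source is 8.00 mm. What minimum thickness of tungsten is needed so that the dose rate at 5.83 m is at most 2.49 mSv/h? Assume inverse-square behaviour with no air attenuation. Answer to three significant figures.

35.8 mm

At 5.83 m, distance alone gives 1310 × (1.20/5.83)² = 1310 × 0.04237 = 55.50 mSv/h.
Further attenuation needed: 55.50/2.49 = 22.29.
n = log₂(22.29) = 4.478 half-value layers.
Thickness = 4.478 × 8.00 mm = 35.82 mm.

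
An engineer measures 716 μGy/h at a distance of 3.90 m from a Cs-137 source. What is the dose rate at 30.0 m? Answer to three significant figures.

Since intensity falls as 1/r², the rate at 30.0 m is
(3.90/30.0)² = 0.01690, so 716 × 0.01690 = 12.10 μGy/h.

12.1 μGy/h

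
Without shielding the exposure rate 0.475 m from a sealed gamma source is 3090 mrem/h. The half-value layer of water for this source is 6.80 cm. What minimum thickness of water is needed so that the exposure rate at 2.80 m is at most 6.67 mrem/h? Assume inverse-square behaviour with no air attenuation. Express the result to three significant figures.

At 2.80 m, distance alone gives (0.475/2.80)² = 0.02878, so 3090 × 0.02878 = 88.93 mrem/h.
Further attenuation needed: 88.93/6.67 = 13.33.
n = log₂(13.33) = 3.737 half-value layers.
Thickness = 3.737 × 6.80 cm = 25.41 cm.

25.4 cm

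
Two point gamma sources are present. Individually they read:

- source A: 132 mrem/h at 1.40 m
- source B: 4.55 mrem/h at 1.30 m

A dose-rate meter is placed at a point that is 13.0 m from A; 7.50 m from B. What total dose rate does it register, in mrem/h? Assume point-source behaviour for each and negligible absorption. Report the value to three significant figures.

1.67 mrem/h

Each source contributes Iᵢ·(dᵢ/rᵢ)²; contributions add.
A: 132 × (1.40/13.0)² = 1.531 mrem/h
B: 4.55 × (1.30/7.50)² = 0.1367 mrem/h
Total = 1.531 + 0.1367 = 1.668 mrem/h.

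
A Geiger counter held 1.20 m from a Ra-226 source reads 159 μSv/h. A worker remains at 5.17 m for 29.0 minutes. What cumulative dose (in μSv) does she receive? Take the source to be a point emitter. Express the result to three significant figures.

Since intensity falls as 1/r², rate at 5.17 m:
(1.20/5.17)² = 0.05387, so 159 × 0.05387 = 8.565 μSv/h.
Dose = rate × time = 8.565 μSv/h × 0.4833 h = 4.139 μSv.

4.14 μSv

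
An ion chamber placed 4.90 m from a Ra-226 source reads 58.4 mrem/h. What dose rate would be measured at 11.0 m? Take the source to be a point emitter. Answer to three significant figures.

Since intensity falls as 1/r², scaling from 4.90 m to 11.0 m:
58.4 × (4.90/11.0)² = 58.4 × 0.1984 = 11.59 mrem/h.

11.6 mrem/h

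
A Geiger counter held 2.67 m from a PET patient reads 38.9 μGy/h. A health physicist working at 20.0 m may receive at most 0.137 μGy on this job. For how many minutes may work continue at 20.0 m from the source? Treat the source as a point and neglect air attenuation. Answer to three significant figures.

11.9 min

Since intensity falls as 1/r², rate at 20.0 m:
(2.67/20.0)² = 0.01782, so 38.9 × 0.01782 = 0.6932 μGy/h.
Stay time = 0.137 μGy ÷ 0.6932 μGy/h = 0.1976 h = 11.86 min.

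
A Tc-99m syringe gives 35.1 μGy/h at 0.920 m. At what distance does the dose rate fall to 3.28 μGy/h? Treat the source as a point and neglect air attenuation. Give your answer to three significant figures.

3.01 m

Since intensity falls as 1/r², d₂ = d₁·√(I₁/I₂).
I₁/I₂ = 35.1/3.28 = 10.70, so d₂ = 0.920 × √10.70 = 3.009 m.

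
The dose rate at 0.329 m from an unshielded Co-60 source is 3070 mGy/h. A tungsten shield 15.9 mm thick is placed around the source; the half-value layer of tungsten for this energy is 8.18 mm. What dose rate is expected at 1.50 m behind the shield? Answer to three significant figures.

Distance alone: 3070 × (0.329/1.50)² = 3070 × 0.04811 = 147.7 mGy/h.
Shield: 15.9/8.18 = 1.944 half-value layers → attenuation 2^(−1.944) = 0.2599.
Combined: 147.7 × 0.2599 = 38.39 mGy/h.

38.4 mGy/h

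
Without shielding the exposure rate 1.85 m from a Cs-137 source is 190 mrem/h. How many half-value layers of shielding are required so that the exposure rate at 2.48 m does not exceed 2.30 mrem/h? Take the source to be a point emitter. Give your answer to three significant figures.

5.52 half-value layers

At 2.48 m, distance alone gives 190 × (1.85/2.48)² = 190 × 0.5565 = 105.7 mrem/h.
Further attenuation needed: 105.7/2.30 = 45.96.
n = log₂(45.96) = 5.522 half-value layers.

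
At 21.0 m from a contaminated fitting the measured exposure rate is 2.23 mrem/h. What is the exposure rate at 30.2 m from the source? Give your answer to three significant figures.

1.08 mrem/h

Since intensity falls as 1/r², scaling from 21.0 m to 30.2 m:
2.23 × (21.0/30.2)² = 2.23 × 0.4835 = 1.078 mrem/h.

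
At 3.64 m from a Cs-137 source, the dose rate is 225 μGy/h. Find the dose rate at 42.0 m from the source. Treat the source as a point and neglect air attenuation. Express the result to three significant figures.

1.69 μGy/h

Applying the 1/r² law, the rate at 42.0 m is
225 × (3.64/42.0)² = 225 × 0.007511 = 1.690 μGy/h.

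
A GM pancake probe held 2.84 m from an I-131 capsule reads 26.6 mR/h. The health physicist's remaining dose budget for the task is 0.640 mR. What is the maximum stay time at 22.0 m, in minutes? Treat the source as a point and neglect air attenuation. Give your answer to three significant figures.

86.6 min

By the inverse-square law, rate at 22.0 m:
26.6 × (2.84/22.0)² = 26.6 × 0.01666 = 0.4432 mR/h.
Stay time = 0.640 mR ÷ 0.4432 mR/h = 1.444 h = 86.64 min.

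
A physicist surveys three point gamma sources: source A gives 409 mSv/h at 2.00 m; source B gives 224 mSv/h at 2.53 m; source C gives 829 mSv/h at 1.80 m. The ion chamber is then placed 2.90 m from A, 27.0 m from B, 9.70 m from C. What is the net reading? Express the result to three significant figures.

225 mSv/h

By superposition, sum each source's inverse-square contribution:
A: 409 × (2.00/2.90)² = 194.5 mSv/h
B: 224 × (2.53/27.0)² = 1.967 mSv/h
C: 829 × (1.80/9.70)² = 28.55 mSv/h
Total = 194.5 + 1.967 + 28.55 = 225.0 mSv/h.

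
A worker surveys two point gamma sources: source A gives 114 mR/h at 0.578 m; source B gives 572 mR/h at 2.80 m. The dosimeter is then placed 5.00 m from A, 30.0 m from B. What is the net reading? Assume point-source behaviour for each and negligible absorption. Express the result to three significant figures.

By superposition, sum each source's inverse-square contribution:
A: 114 × (0.578/5.00)² = 1.523 mR/h
B: 572 × (2.80/30.0)² = 4.983 mR/h
Total = 1.523 + 4.983 = 6.506 mR/h.

6.51 mR/h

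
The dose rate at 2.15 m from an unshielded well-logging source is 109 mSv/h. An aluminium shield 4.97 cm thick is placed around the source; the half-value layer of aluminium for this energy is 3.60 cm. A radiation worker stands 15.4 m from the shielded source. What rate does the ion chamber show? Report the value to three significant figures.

Distance alone: (2.15/15.4)² = 0.01949, so 109 × 0.01949 = 2.124 mSv/h.
Shield: 4.97/3.60 = 1.381 half-value layers → attenuation 2^(−1.381) = 0.3840.
Combined: 2.124 × 0.3840 = 0.8156 mSv/h.

0.816 mSv/h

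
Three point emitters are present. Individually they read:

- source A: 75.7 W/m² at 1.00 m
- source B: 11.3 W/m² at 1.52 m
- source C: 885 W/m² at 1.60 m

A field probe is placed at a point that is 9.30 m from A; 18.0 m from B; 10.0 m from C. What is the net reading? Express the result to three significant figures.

23.6 W/m²

By superposition, sum each source's inverse-square contribution:
A: 75.7 × (1.00/9.30)² = 0.8752 W/m²
B: 11.3 × (1.52/18.0)² = 0.08058 W/m²
C: 885 × (1.60/10.0)² = 22.66 W/m²
Total = 0.8752 + 0.08058 + 22.66 = 23.62 W/m².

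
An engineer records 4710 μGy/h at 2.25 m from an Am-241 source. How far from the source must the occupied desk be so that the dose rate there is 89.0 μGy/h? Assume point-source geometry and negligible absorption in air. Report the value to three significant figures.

16.4 m

Intensity scales as (d₁/d₂)², so d₂ = d₁·√(I₁/I₂).
I₁/I₂ = 4710/89.0 = 52.92, so d₂ = 2.25 × √52.92 = 16.37 m.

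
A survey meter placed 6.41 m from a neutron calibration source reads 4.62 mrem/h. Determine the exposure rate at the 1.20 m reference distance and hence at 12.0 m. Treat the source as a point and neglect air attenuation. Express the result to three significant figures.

132 mrem/h; 1.32 mrem/h

Applying the 1/r² law,
At 1.20 m: (6.41/1.20)² = 28.53, so 4.62 × 28.53 = 131.8 mrem/h
At 12.0 m: (1.20/12.0)² = 0.01000, so 131.8 × 0.01000 = 1.318 mrem/h.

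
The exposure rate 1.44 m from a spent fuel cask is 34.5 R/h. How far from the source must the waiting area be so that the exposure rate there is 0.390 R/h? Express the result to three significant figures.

13.5 m

Using I₁d₁² = I₂d₂², d₂ = d₁·√(I₁/I₂).
I₁/I₂ = 34.5/0.390 = 88.46, so d₂ = 1.44 × √88.46 = 13.54 m.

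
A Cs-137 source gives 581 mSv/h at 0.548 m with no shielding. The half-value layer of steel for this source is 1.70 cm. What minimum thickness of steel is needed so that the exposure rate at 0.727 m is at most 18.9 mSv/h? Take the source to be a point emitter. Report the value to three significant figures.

At 0.727 m, distance alone gives 581 × (0.548/0.727)² = 581 × 0.5682 = 330.1 mSv/h.
Further attenuation needed: 330.1/18.9 = 17.47.
n = log₂(17.47) = 4.127 half-value layers.
Thickness = 4.127 × 1.70 cm = 7.016 cm.

7.02 cm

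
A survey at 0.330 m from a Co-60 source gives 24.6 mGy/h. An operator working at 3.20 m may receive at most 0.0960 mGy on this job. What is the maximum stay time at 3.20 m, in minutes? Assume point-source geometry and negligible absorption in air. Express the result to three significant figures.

22.0 min

Intensity scales as (d₁/d₂)², so rate at 3.20 m:
24.6 × (0.330/3.20)² = 24.6 × 0.01063 = 0.2615 mGy/h.
Stay time = 0.0960 mGy ÷ 0.2615 mGy/h = 0.3671 h = 22.03 min.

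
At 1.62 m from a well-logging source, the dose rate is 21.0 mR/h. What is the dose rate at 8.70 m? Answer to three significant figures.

0.728 mR/h

By the inverse-square law, the rate at 8.70 m is
(1.62/8.70)² = 0.03467, so 21.0 × 0.03467 = 0.7281 mR/h.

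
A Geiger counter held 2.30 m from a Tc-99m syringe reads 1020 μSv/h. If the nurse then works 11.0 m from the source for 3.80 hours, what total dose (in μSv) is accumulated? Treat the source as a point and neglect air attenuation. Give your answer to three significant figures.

169 μSv

Applying the 1/r² law, rate at 11.0 m:
1020 × (2.30/11.0)² = 1020 × 0.04372 = 44.59 μSv/h.
Dose = rate × time = 44.59 μSv/h × 3.800 h = 169.4 μSv.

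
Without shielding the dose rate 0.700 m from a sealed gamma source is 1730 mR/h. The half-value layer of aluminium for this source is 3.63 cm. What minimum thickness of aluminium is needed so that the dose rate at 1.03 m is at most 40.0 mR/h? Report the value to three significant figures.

At 1.03 m, distance alone gives (0.700/1.03)² = 0.4619, so 1730 × 0.4619 = 799.1 mR/h.
Further attenuation needed: 799.1/40.0 = 19.98.
n = log₂(19.98) = 4.320 half-value layers.
Thickness = 4.320 × 3.63 cm = 15.68 cm.

15.7 cm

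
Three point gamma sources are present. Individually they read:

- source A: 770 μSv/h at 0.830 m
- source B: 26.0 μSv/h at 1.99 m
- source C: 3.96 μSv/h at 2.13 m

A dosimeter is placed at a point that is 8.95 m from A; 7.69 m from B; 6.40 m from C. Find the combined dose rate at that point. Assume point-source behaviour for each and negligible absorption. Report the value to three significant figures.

By superposition, sum each source's inverse-square contribution:
A: 770 × (0.830/8.95)² = 6.622 μSv/h
B: 26.0 × (1.99/7.69)² = 1.741 μSv/h
C: 3.96 × (2.13/6.40)² = 0.4386 μSv/h
Total = 6.622 + 1.741 + 0.4386 = 8.802 μSv/h.

8.80 μSv/h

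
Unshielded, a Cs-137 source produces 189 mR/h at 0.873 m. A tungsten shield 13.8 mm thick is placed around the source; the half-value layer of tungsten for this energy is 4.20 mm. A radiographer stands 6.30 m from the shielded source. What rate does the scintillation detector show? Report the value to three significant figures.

0.372 mR/h

Distance alone: 189 × (0.873/6.30)² = 189 × 0.01920 = 3.629 mR/h.
Shield: 13.8/4.20 = 3.286 half-value layers → attenuation 2^(−3.286) = 0.1025.
Combined: 3.629 × 0.1025 = 0.3720 mR/h.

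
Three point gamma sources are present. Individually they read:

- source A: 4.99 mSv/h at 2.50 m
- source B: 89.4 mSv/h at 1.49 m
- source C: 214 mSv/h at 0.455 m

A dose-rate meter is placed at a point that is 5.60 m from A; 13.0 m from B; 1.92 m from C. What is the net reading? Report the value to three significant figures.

14.2 mSv/h

Each source contributes Iᵢ·(dᵢ/rᵢ)²; contributions add.
A: 4.99 × (2.50/5.60)² = 0.9945 mSv/h
B: 89.4 × (1.49/13.0)² = 1.174 mSv/h
C: 214 × (0.455/1.92)² = 12.02 mSv/h
Total = 0.9945 + 1.174 + 12.02 = 14.19 mSv/h.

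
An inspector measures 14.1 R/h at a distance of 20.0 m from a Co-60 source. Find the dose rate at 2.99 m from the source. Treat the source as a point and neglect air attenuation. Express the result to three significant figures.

Since intensity falls as 1/r², the rate at 2.99 m is
14.1 × (20.0/2.99)² = 14.1 × 44.74 = 630.8 R/h.

631 R/h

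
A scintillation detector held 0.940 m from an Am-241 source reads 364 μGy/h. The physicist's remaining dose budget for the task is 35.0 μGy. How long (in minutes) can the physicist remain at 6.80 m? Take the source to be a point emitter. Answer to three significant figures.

Intensity scales as (d₁/d₂)², so rate at 6.80 m:
364 × (0.940/6.80)² = 364 × 0.01911 = 6.956 μGy/h.
Stay time = 35.0 μGy ÷ 6.956 μGy/h = 5.032 h = 301.9 min.

302 min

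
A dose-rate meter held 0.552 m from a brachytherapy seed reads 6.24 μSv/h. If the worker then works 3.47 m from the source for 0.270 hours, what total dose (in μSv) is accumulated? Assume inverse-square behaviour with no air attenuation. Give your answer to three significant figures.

Since intensity falls as 1/r², rate at 3.47 m:
6.24 × (0.552/3.47)² = 6.24 × 0.02531 = 0.1579 μSv/h.
Dose = rate × time = 0.1579 μSv/h × 0.2700 h = 0.04263 μSv.

0.0426 μSv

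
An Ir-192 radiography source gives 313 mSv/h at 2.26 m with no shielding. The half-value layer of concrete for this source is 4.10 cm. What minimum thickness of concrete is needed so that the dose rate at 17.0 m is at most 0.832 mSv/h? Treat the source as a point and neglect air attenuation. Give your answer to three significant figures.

11.2 cm

At 17.0 m, distance alone gives (2.26/17.0)² = 0.01767, so 313 × 0.01767 = 5.531 mSv/h.
Further attenuation needed: 5.531/0.832 = 6.648.
n = log₂(6.648) = 2.733 half-value layers.
Thickness = 2.733 × 4.10 cm = 11.21 cm.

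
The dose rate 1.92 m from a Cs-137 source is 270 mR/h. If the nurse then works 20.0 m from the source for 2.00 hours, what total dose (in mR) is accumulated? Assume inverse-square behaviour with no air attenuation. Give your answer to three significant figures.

4.98 mR

Intensity scales as (d₁/d₂)², so rate at 20.0 m:
270 × (1.92/20.0)² = 270 × 0.009216 = 2.488 mR/h.
Dose = rate × time = 2.488 mR/h × 2.000 h = 4.976 mR.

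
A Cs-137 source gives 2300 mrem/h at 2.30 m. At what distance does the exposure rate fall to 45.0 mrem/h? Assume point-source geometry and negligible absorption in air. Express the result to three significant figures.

16.4 m

Since intensity falls as 1/r², d₂ = d₁·√(I₁/I₂).
I₁/I₂ = 2300/45.0 = 51.11, so d₂ = 2.30 × √51.11 = 16.44 m.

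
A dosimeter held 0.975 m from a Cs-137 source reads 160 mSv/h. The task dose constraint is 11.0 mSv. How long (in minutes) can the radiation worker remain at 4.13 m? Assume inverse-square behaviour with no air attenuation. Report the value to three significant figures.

74.0 min

By the inverse-square law, rate at 4.13 m:
(0.975/4.13)² = 0.05573, so 160 × 0.05573 = 8.917 mSv/h.
Stay time = 11.0 mSv ÷ 8.917 mSv/h = 1.234 h = 74.04 min.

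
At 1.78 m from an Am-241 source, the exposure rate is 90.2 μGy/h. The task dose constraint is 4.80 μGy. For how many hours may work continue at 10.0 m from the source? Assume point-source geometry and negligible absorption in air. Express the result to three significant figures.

Intensity scales as (d₁/d₂)², so rate at 10.0 m:
90.2 × (1.78/10.0)² = 90.2 × 0.03168 = 2.858 μGy/h.
Stay time = 4.80 μGy ÷ 2.858 μGy/h = 1.679 h.

1.68 h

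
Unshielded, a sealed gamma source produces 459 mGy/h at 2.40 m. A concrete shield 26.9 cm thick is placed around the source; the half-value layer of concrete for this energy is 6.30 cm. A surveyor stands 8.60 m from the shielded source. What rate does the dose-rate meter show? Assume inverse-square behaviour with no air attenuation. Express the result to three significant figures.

1.85 mGy/h

Distance alone: 459 × (2.40/8.60)² = 459 × 0.07788 = 35.75 mGy/h.
Shield: 26.9/6.30 = 4.270 half-value layers → attenuation 2^(−4.270) = 0.05183.
Combined: 35.75 × 0.05183 = 1.853 mGy/h.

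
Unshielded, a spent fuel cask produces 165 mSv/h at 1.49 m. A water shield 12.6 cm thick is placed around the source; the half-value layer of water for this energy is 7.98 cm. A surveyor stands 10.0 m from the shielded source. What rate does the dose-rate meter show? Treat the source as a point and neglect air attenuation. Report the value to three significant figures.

1.23 mSv/h

Distance alone: 165 × (1.49/10.0)² = 165 × 0.02220 = 3.663 mSv/h.
Shield: 12.6/7.98 = 1.579 half-value layers → attenuation 2^(−1.579) = 0.3347.
Combined: 3.663 × 0.3347 = 1.226 mSv/h.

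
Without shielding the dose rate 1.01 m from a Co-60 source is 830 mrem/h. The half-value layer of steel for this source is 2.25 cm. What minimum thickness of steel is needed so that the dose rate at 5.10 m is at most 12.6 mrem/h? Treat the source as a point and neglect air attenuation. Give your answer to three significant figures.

3.08 cm

At 5.10 m, distance alone gives (1.01/5.10)² = 0.03922, so 830 × 0.03922 = 32.55 mrem/h.
Further attenuation needed: 32.55/12.6 = 2.583.
n = log₂(2.583) = 1.369 half-value layers.
Thickness = 1.369 × 2.25 cm = 3.080 cm.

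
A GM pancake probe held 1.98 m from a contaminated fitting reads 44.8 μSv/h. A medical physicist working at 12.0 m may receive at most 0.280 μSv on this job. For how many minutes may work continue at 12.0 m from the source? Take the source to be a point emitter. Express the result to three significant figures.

Using I₁d₁² = I₂d₂², rate at 12.0 m:
(1.98/12.0)² = 0.02723, so 44.8 × 0.02723 = 1.220 μSv/h.
Stay time = 0.280 μSv ÷ 1.220 μSv/h = 0.2295 h = 13.77 min.

13.8 min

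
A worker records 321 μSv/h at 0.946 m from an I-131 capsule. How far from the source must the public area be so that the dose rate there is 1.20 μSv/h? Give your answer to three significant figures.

15.5 m

Intensity scales as (d₁/d₂)², so d₂ = d₁·√(I₁/I₂).
I₁/I₂ = 321/1.20 = 267.5, so d₂ = 0.946 × √267.5 = 15.47 m.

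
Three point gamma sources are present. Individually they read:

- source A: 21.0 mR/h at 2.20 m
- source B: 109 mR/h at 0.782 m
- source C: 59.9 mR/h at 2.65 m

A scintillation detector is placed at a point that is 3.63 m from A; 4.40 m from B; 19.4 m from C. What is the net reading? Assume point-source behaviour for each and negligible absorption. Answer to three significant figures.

By superposition, sum each source's inverse-square contribution:
A: 21.0 × (2.20/3.63)² = 7.713 mR/h
B: 109 × (0.782/4.40)² = 3.443 mR/h
C: 59.9 × (2.65/19.4)² = 1.118 mR/h
Total = 7.713 + 3.443 + 1.118 = 12.27 mR/h.

12.3 mR/h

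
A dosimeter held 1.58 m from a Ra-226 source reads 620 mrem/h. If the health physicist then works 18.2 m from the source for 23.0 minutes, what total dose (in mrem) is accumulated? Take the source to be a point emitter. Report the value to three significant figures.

Applying the 1/r² law, rate at 18.2 m:
(1.58/18.2)² = 0.007537, so 620 × 0.007537 = 4.673 mrem/h.
Dose = rate × time = 4.673 mrem/h × 0.3833 h = 1.791 mrem.

1.79 mrem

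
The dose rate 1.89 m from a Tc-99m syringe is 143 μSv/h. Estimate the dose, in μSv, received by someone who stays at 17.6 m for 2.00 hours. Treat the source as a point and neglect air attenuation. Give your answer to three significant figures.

3.30 μSv

Intensity scales as (d₁/d₂)², so rate at 17.6 m:
(1.89/17.6)² = 0.01153, so 143 × 0.01153 = 1.649 μSv/h.
Dose = rate × time = 1.649 μSv/h × 2.000 h = 3.298 μSv.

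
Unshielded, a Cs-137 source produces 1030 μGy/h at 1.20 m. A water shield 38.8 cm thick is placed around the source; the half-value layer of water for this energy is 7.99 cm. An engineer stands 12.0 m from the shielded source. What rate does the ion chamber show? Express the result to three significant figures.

0.356 μGy/h

Distance alone: 1030 × (1.20/12.0)² = 1030 × 0.01000 = 10.30 μGy/h.
Shield: 38.8/7.99 = 4.856 half-value layers → attenuation 2^(−4.856) = 0.03453.
Combined: 10.30 × 0.03453 = 0.3557 μGy/h.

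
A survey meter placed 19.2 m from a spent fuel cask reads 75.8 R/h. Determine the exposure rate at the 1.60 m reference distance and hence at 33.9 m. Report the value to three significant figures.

Using I₁d₁² = I₂d₂²,
At 1.60 m: (19.2/1.60)² = 144.0, so 75.8 × 144.0 = 10920 R/h
At 33.9 m: (1.60/33.9)² = 0.002228, so 10920 × 0.002228 = 24.33 R/h.

10900 R/h; 24.3 R/h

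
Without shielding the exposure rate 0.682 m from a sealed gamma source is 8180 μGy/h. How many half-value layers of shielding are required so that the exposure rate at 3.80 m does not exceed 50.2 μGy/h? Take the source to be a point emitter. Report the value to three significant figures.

2.39 half-value layers

At 3.80 m, distance alone gives 8180 × (0.682/3.80)² = 8180 × 0.03221 = 263.5 μGy/h.
Further attenuation needed: 263.5/50.2 = 5.249.
n = log₂(5.249) = 2.392 half-value layers.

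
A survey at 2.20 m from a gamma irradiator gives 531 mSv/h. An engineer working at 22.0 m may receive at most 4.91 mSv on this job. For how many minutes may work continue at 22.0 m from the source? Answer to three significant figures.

By the inverse-square law, rate at 22.0 m:
(2.20/22.0)² = 0.01000, so 531 × 0.01000 = 5.310 mSv/h.
Stay time = 4.91 mSv ÷ 5.310 mSv/h = 0.9247 h = 55.48 min.

55.5 min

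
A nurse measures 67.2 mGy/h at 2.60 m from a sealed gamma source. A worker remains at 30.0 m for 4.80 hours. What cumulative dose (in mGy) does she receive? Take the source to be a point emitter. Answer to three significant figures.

Since intensity falls as 1/r², rate at 30.0 m:
(2.60/30.0)² = 0.007511, so 67.2 × 0.007511 = 0.5047 mGy/h.
Dose = rate × time = 0.5047 mGy/h × 4.800 h = 2.423 mGy.

2.42 mGy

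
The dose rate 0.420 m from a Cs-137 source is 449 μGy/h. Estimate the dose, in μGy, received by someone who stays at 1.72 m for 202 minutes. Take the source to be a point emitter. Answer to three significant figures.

By the inverse-square law, rate at 1.72 m:
449 × (0.420/1.72)² = 449 × 0.05963 = 26.77 μGy/h.
Dose = rate × time = 26.77 μGy/h × 3.367 h = 90.13 μGy.

90.1 μGy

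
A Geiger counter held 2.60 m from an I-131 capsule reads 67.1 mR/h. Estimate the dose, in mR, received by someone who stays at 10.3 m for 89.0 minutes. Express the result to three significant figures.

6.34 mR

Using I₁d₁² = I₂d₂², rate at 10.3 m:
67.1 × (2.60/10.3)² = 67.1 × 0.06372 = 4.276 mR/h.
Dose = rate × time = 4.276 mR/h × 1.483 h = 6.341 mR.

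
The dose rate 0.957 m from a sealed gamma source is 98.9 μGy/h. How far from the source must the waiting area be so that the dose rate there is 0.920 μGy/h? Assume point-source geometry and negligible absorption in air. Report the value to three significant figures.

9.92 m

Applying the 1/r² law, d₂ = d₁·√(I₁/I₂).
I₁/I₂ = 98.9/0.920 = 107.5, so d₂ = 0.957 × √107.5 = 9.922 m.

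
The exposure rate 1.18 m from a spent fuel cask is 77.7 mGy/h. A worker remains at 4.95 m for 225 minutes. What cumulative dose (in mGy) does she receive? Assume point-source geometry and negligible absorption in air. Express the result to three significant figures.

Using I₁d₁² = I₂d₂², rate at 4.95 m:
(1.18/4.95)² = 0.05683, so 77.7 × 0.05683 = 4.416 mGy/h.
Dose = rate × time = 4.416 mGy/h × 3.750 h = 16.56 mGy.

16.6 mGy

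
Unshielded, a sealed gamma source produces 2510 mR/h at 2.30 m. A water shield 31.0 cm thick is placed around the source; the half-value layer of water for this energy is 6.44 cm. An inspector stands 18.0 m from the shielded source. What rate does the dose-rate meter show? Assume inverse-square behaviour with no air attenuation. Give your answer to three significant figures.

1.46 mR/h

Distance alone: (2.30/18.0)² = 0.01633, so 2510 × 0.01633 = 40.99 mR/h.
Shield: 31.0/6.44 = 4.814 half-value layers → attenuation 2^(−4.814) = 0.03555.
Combined: 40.99 × 0.03555 = 1.457 mR/h.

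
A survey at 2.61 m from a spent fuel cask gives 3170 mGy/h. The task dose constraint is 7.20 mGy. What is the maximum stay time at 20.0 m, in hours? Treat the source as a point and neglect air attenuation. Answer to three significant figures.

0.133 h

Using I₁d₁² = I₂d₂², rate at 20.0 m:
3170 × (2.61/20.0)² = 3170 × 0.01703 = 53.99 mGy/h.
Stay time = 7.20 mGy ÷ 53.99 mGy/h = 0.1334 h.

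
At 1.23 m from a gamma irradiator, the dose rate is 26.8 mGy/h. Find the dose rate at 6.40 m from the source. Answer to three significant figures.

Applying the 1/r² law, the rate at 6.40 m is
(1.23/6.40)² = 0.03694, so 26.8 × 0.03694 = 0.9900 mGy/h.

0.990 mGy/h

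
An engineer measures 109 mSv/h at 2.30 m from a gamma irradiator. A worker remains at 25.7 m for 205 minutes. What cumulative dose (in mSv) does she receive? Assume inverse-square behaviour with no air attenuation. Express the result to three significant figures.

Since intensity falls as 1/r², rate at 25.7 m:
(2.30/25.7)² = 0.008009, so 109 × 0.008009 = 0.8730 mSv/h.
Dose = rate × time = 0.8730 mSv/h × 3.417 h = 2.983 mSv.

2.98 mSv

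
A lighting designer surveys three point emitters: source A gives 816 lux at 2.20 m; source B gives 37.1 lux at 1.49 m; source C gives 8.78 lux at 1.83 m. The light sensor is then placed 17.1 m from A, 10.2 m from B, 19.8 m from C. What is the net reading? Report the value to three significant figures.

14.4 lux

Each source contributes Iᵢ·(dᵢ/rᵢ)²; contributions add.
A: 816 × (2.20/17.1)² = 13.51 lux
B: 37.1 × (1.49/10.2)² = 0.7917 lux
C: 8.78 × (1.83/19.8)² = 0.07500 lux
Total = 13.51 + 0.7917 + 0.07500 = 14.38 lux.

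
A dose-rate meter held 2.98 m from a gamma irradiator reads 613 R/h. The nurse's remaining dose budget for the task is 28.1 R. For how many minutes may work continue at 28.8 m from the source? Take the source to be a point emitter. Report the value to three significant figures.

257 min

By the inverse-square law, rate at 28.8 m:
(2.98/28.8)² = 0.01071, so 613 × 0.01071 = 6.565 R/h.
Stay time = 28.1 R ÷ 6.565 R/h = 4.280 h = 256.8 min.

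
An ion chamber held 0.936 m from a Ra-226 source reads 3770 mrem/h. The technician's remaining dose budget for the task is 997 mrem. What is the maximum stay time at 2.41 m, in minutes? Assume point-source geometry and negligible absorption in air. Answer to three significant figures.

105 min

Since intensity falls as 1/r², rate at 2.41 m:
(0.936/2.41)² = 0.1508, so 3770 × 0.1508 = 568.5 mrem/h.
Stay time = 997 mrem ÷ 568.5 mrem/h = 1.754 h = 105.2 min.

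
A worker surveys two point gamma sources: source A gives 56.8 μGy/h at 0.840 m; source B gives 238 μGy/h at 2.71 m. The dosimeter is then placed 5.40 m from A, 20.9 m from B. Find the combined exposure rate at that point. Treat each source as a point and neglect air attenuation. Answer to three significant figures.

Each source contributes Iᵢ·(dᵢ/rᵢ)²; contributions add.
A: 56.8 × (0.840/5.40)² = 1.374 μGy/h
B: 238 × (2.71/20.9)² = 4.002 μGy/h
Total = 1.374 + 4.002 = 5.376 μGy/h.

5.38 μGy/h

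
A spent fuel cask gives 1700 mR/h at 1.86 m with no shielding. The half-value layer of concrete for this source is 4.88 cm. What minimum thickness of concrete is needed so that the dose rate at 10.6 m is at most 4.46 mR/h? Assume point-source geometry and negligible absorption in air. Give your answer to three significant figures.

At 10.6 m, distance alone gives 1700 × (1.86/10.6)² = 1700 × 0.03079 = 52.34 mR/h.
Further attenuation needed: 52.34/4.46 = 11.74.
n = log₂(11.74) = 3.553 half-value layers.
Thickness = 3.553 × 4.88 cm = 17.34 cm.

17.3 cm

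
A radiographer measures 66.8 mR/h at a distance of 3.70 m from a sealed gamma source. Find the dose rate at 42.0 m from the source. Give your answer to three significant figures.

0.518 mR/h

Since intensity falls as 1/r², the rate at 42.0 m is
66.8 × (3.70/42.0)² = 66.8 × 0.007761 = 0.5184 mR/h.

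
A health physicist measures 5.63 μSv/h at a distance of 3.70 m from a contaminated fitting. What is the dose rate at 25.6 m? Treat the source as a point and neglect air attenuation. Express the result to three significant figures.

Applying the 1/r² law, the rate at 25.6 m is
(3.70/25.6)² = 0.02089, so 5.63 × 0.02089 = 0.1176 μSv/h.

0.118 μSv/h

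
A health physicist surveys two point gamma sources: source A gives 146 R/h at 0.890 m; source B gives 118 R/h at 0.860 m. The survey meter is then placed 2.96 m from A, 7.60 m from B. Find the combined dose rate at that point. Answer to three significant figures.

14.7 R/h

Each source contributes Iᵢ·(dᵢ/rᵢ)²; contributions add.
A: 146 × (0.890/2.96)² = 13.20 R/h
B: 118 × (0.860/7.60)² = 1.511 R/h
Total = 13.20 + 1.511 = 14.71 R/h.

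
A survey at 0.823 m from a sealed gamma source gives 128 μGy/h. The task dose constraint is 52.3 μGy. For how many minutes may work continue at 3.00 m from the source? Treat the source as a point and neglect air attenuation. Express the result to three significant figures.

Using I₁d₁² = I₂d₂², rate at 3.00 m:
(0.823/3.00)² = 0.07526, so 128 × 0.07526 = 9.633 μGy/h.
Stay time = 52.3 μGy ÷ 9.633 μGy/h = 5.429 h = 325.7 min.

326 min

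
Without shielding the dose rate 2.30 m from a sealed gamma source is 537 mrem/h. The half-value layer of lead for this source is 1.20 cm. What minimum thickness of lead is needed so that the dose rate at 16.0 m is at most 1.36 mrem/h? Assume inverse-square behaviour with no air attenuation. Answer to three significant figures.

3.63 cm

At 16.0 m, distance alone gives (2.30/16.0)² = 0.02066, so 537 × 0.02066 = 11.09 mrem/h.
Further attenuation needed: 11.09/1.36 = 8.154.
n = log₂(8.154) = 3.028 half-value layers.
Thickness = 3.028 × 1.20 cm = 3.634 cm.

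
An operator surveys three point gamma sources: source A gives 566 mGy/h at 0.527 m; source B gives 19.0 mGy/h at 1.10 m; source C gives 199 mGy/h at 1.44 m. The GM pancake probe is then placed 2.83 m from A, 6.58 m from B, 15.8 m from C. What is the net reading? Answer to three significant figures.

21.8 mGy/h

Each source contributes Iᵢ·(dᵢ/rᵢ)²; contributions add.
A: 566 × (0.527/2.83)² = 19.63 mGy/h
B: 19.0 × (1.10/6.58)² = 0.5310 mGy/h
C: 199 × (1.44/15.8)² = 1.653 mGy/h
Total = 19.63 + 0.5310 + 1.653 = 21.81 mGy/h.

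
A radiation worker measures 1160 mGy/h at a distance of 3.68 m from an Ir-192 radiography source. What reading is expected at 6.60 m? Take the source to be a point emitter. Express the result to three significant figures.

Since intensity falls as 1/r², the rate at 6.60 m is
(3.68/6.60)² = 0.3109, so 1160 × 0.3109 = 360.6 mGy/h.

361 mGy/h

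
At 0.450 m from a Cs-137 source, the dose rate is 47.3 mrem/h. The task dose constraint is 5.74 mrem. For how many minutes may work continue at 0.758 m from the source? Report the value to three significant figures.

20.7 min

By the inverse-square law, rate at 0.758 m:
47.3 × (0.450/0.758)² = 47.3 × 0.3524 = 16.67 mrem/h.
Stay time = 5.74 mrem ÷ 16.67 mrem/h = 0.3443 h = 20.66 min.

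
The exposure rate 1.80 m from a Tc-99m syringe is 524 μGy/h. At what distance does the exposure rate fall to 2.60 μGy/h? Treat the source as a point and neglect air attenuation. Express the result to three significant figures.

25.6 m

Using I₁d₁² = I₂d₂², d₂ = d₁·√(I₁/I₂).
I₁/I₂ = 524/2.60 = 201.5, so d₂ = 1.80 × √201.5 = 25.55 m.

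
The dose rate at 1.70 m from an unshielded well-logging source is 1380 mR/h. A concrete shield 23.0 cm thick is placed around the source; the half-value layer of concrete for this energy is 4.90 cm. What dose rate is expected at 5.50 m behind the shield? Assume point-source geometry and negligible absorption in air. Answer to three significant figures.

Distance alone: 1380 × (1.70/5.50)² = 1380 × 0.09554 = 131.8 mR/h.
Shield: 23.0/4.90 = 4.694 half-value layers → attenuation 2^(−4.694) = 0.03863.
Combined: 131.8 × 0.03863 = 5.091 mR/h.

5.09 mR/h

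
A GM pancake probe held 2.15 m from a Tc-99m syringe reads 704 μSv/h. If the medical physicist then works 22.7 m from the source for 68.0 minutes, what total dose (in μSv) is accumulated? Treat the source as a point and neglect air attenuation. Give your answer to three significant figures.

Intensity scales as (d₁/d₂)², so rate at 22.7 m:
704 × (2.15/22.7)² = 704 × 0.008971 = 6.316 μSv/h.
Dose = rate × time = 6.316 μSv/h × 1.133 h = 7.156 μSv.

7.16 μSv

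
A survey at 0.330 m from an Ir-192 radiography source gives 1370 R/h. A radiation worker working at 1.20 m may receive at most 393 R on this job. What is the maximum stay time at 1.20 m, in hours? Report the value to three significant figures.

Using I₁d₁² = I₂d₂², rate at 1.20 m:
1370 × (0.330/1.20)² = 1370 × 0.07563 = 103.6 R/h.
Stay time = 393 R ÷ 103.6 R/h = 3.793 h.

3.79 h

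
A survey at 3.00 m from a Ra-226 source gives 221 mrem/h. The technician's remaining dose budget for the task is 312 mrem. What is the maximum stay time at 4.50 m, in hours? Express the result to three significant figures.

3.18 h

Applying the 1/r² law, rate at 4.50 m:
221 × (3.00/4.50)² = 221 × 0.4444 = 98.21 mrem/h.
Stay time = 312 mrem ÷ 98.21 mrem/h = 3.177 h.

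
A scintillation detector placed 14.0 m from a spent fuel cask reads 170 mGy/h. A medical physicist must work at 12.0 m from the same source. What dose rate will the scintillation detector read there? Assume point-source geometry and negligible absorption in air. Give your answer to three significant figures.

Since intensity falls as 1/r², scaling from 14.0 m to 12.0 m:
(14.0/12.0)² = 1.361, so 170 × 1.361 = 231.4 mGy/h.

231 mGy/h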